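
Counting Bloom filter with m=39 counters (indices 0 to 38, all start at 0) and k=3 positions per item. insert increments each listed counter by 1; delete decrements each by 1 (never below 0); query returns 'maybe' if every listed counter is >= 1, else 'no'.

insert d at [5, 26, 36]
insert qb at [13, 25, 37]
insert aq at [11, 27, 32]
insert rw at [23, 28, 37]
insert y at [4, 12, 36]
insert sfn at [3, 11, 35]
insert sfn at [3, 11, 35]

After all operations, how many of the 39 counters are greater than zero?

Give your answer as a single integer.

Step 1: insert d at [5, 26, 36] -> counters=[0,0,0,0,0,1,0,0,0,0,0,0,0,0,0,0,0,0,0,0,0,0,0,0,0,0,1,0,0,0,0,0,0,0,0,0,1,0,0]
Step 2: insert qb at [13, 25, 37] -> counters=[0,0,0,0,0,1,0,0,0,0,0,0,0,1,0,0,0,0,0,0,0,0,0,0,0,1,1,0,0,0,0,0,0,0,0,0,1,1,0]
Step 3: insert aq at [11, 27, 32] -> counters=[0,0,0,0,0,1,0,0,0,0,0,1,0,1,0,0,0,0,0,0,0,0,0,0,0,1,1,1,0,0,0,0,1,0,0,0,1,1,0]
Step 4: insert rw at [23, 28, 37] -> counters=[0,0,0,0,0,1,0,0,0,0,0,1,0,1,0,0,0,0,0,0,0,0,0,1,0,1,1,1,1,0,0,0,1,0,0,0,1,2,0]
Step 5: insert y at [4, 12, 36] -> counters=[0,0,0,0,1,1,0,0,0,0,0,1,1,1,0,0,0,0,0,0,0,0,0,1,0,1,1,1,1,0,0,0,1,0,0,0,2,2,0]
Step 6: insert sfn at [3, 11, 35] -> counters=[0,0,0,1,1,1,0,0,0,0,0,2,1,1,0,0,0,0,0,0,0,0,0,1,0,1,1,1,1,0,0,0,1,0,0,1,2,2,0]
Step 7: insert sfn at [3, 11, 35] -> counters=[0,0,0,2,1,1,0,0,0,0,0,3,1,1,0,0,0,0,0,0,0,0,0,1,0,1,1,1,1,0,0,0,1,0,0,2,2,2,0]
Final counters=[0,0,0,2,1,1,0,0,0,0,0,3,1,1,0,0,0,0,0,0,0,0,0,1,0,1,1,1,1,0,0,0,1,0,0,2,2,2,0] -> 15 nonzero

Answer: 15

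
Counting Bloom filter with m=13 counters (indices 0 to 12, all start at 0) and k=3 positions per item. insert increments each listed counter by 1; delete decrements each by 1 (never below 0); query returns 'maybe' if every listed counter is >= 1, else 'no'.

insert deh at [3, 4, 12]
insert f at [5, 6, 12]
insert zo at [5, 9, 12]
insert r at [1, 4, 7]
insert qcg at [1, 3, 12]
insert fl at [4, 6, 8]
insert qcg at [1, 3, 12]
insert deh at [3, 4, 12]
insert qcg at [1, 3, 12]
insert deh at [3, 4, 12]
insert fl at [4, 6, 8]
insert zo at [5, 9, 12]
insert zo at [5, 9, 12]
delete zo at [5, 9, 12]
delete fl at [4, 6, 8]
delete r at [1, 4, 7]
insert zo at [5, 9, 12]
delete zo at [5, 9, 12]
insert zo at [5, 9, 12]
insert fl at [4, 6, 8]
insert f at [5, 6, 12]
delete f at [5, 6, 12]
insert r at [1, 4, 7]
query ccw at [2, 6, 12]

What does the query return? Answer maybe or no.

Step 1: insert deh at [3, 4, 12] -> counters=[0,0,0,1,1,0,0,0,0,0,0,0,1]
Step 2: insert f at [5, 6, 12] -> counters=[0,0,0,1,1,1,1,0,0,0,0,0,2]
Step 3: insert zo at [5, 9, 12] -> counters=[0,0,0,1,1,2,1,0,0,1,0,0,3]
Step 4: insert r at [1, 4, 7] -> counters=[0,1,0,1,2,2,1,1,0,1,0,0,3]
Step 5: insert qcg at [1, 3, 12] -> counters=[0,2,0,2,2,2,1,1,0,1,0,0,4]
Step 6: insert fl at [4, 6, 8] -> counters=[0,2,0,2,3,2,2,1,1,1,0,0,4]
Step 7: insert qcg at [1, 3, 12] -> counters=[0,3,0,3,3,2,2,1,1,1,0,0,5]
Step 8: insert deh at [3, 4, 12] -> counters=[0,3,0,4,4,2,2,1,1,1,0,0,6]
Step 9: insert qcg at [1, 3, 12] -> counters=[0,4,0,5,4,2,2,1,1,1,0,0,7]
Step 10: insert deh at [3, 4, 12] -> counters=[0,4,0,6,5,2,2,1,1,1,0,0,8]
Step 11: insert fl at [4, 6, 8] -> counters=[0,4,0,6,6,2,3,1,2,1,0,0,8]
Step 12: insert zo at [5, 9, 12] -> counters=[0,4,0,6,6,3,3,1,2,2,0,0,9]
Step 13: insert zo at [5, 9, 12] -> counters=[0,4,0,6,6,4,3,1,2,3,0,0,10]
Step 14: delete zo at [5, 9, 12] -> counters=[0,4,0,6,6,3,3,1,2,2,0,0,9]
Step 15: delete fl at [4, 6, 8] -> counters=[0,4,0,6,5,3,2,1,1,2,0,0,9]
Step 16: delete r at [1, 4, 7] -> counters=[0,3,0,6,4,3,2,0,1,2,0,0,9]
Step 17: insert zo at [5, 9, 12] -> counters=[0,3,0,6,4,4,2,0,1,3,0,0,10]
Step 18: delete zo at [5, 9, 12] -> counters=[0,3,0,6,4,3,2,0,1,2,0,0,9]
Step 19: insert zo at [5, 9, 12] -> counters=[0,3,0,6,4,4,2,0,1,3,0,0,10]
Step 20: insert fl at [4, 6, 8] -> counters=[0,3,0,6,5,4,3,0,2,3,0,0,10]
Step 21: insert f at [5, 6, 12] -> counters=[0,3,0,6,5,5,4,0,2,3,0,0,11]
Step 22: delete f at [5, 6, 12] -> counters=[0,3,0,6,5,4,3,0,2,3,0,0,10]
Step 23: insert r at [1, 4, 7] -> counters=[0,4,0,6,6,4,3,1,2,3,0,0,10]
Query ccw: check counters[2]=0 counters[6]=3 counters[12]=10 -> no

Answer: no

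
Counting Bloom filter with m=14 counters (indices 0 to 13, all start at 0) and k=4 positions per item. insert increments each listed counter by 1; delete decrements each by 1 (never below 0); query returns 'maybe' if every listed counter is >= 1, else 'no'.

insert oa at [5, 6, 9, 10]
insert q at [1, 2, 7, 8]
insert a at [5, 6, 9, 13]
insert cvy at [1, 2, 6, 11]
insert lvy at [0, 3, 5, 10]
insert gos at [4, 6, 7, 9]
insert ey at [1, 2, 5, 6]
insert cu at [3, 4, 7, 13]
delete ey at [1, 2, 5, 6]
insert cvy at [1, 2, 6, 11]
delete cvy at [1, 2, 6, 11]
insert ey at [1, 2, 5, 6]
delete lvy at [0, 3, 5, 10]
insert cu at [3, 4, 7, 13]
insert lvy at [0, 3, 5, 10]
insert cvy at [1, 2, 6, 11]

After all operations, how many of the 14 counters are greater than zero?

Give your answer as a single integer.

Answer: 13

Derivation:
Step 1: insert oa at [5, 6, 9, 10] -> counters=[0,0,0,0,0,1,1,0,0,1,1,0,0,0]
Step 2: insert q at [1, 2, 7, 8] -> counters=[0,1,1,0,0,1,1,1,1,1,1,0,0,0]
Step 3: insert a at [5, 6, 9, 13] -> counters=[0,1,1,0,0,2,2,1,1,2,1,0,0,1]
Step 4: insert cvy at [1, 2, 6, 11] -> counters=[0,2,2,0,0,2,3,1,1,2,1,1,0,1]
Step 5: insert lvy at [0, 3, 5, 10] -> counters=[1,2,2,1,0,3,3,1,1,2,2,1,0,1]
Step 6: insert gos at [4, 6, 7, 9] -> counters=[1,2,2,1,1,3,4,2,1,3,2,1,0,1]
Step 7: insert ey at [1, 2, 5, 6] -> counters=[1,3,3,1,1,4,5,2,1,3,2,1,0,1]
Step 8: insert cu at [3, 4, 7, 13] -> counters=[1,3,3,2,2,4,5,3,1,3,2,1,0,2]
Step 9: delete ey at [1, 2, 5, 6] -> counters=[1,2,2,2,2,3,4,3,1,3,2,1,0,2]
Step 10: insert cvy at [1, 2, 6, 11] -> counters=[1,3,3,2,2,3,5,3,1,3,2,2,0,2]
Step 11: delete cvy at [1, 2, 6, 11] -> counters=[1,2,2,2,2,3,4,3,1,3,2,1,0,2]
Step 12: insert ey at [1, 2, 5, 6] -> counters=[1,3,3,2,2,4,5,3,1,3,2,1,0,2]
Step 13: delete lvy at [0, 3, 5, 10] -> counters=[0,3,3,1,2,3,5,3,1,3,1,1,0,2]
Step 14: insert cu at [3, 4, 7, 13] -> counters=[0,3,3,2,3,3,5,4,1,3,1,1,0,3]
Step 15: insert lvy at [0, 3, 5, 10] -> counters=[1,3,3,3,3,4,5,4,1,3,2,1,0,3]
Step 16: insert cvy at [1, 2, 6, 11] -> counters=[1,4,4,3,3,4,6,4,1,3,2,2,0,3]
Final counters=[1,4,4,3,3,4,6,4,1,3,2,2,0,3] -> 13 nonzero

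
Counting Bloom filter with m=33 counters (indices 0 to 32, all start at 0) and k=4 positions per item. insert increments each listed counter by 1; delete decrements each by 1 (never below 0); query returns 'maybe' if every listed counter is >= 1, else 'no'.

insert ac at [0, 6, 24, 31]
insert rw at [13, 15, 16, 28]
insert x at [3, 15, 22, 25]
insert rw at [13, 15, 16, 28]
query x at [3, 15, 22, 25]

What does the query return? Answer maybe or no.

Step 1: insert ac at [0, 6, 24, 31] -> counters=[1,0,0,0,0,0,1,0,0,0,0,0,0,0,0,0,0,0,0,0,0,0,0,0,1,0,0,0,0,0,0,1,0]
Step 2: insert rw at [13, 15, 16, 28] -> counters=[1,0,0,0,0,0,1,0,0,0,0,0,0,1,0,1,1,0,0,0,0,0,0,0,1,0,0,0,1,0,0,1,0]
Step 3: insert x at [3, 15, 22, 25] -> counters=[1,0,0,1,0,0,1,0,0,0,0,0,0,1,0,2,1,0,0,0,0,0,1,0,1,1,0,0,1,0,0,1,0]
Step 4: insert rw at [13, 15, 16, 28] -> counters=[1,0,0,1,0,0,1,0,0,0,0,0,0,2,0,3,2,0,0,0,0,0,1,0,1,1,0,0,2,0,0,1,0]
Query x: check counters[3]=1 counters[15]=3 counters[22]=1 counters[25]=1 -> maybe

Answer: maybe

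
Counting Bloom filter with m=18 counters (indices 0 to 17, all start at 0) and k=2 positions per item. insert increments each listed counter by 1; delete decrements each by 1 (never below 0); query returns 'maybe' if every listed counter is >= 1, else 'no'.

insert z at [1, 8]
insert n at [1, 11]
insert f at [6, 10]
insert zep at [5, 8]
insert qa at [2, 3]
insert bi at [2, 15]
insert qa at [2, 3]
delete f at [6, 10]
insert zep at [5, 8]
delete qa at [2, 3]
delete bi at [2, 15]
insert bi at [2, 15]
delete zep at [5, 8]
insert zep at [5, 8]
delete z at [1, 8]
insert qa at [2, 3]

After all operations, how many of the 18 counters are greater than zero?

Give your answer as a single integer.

Step 1: insert z at [1, 8] -> counters=[0,1,0,0,0,0,0,0,1,0,0,0,0,0,0,0,0,0]
Step 2: insert n at [1, 11] -> counters=[0,2,0,0,0,0,0,0,1,0,0,1,0,0,0,0,0,0]
Step 3: insert f at [6, 10] -> counters=[0,2,0,0,0,0,1,0,1,0,1,1,0,0,0,0,0,0]
Step 4: insert zep at [5, 8] -> counters=[0,2,0,0,0,1,1,0,2,0,1,1,0,0,0,0,0,0]
Step 5: insert qa at [2, 3] -> counters=[0,2,1,1,0,1,1,0,2,0,1,1,0,0,0,0,0,0]
Step 6: insert bi at [2, 15] -> counters=[0,2,2,1,0,1,1,0,2,0,1,1,0,0,0,1,0,0]
Step 7: insert qa at [2, 3] -> counters=[0,2,3,2,0,1,1,0,2,0,1,1,0,0,0,1,0,0]
Step 8: delete f at [6, 10] -> counters=[0,2,3,2,0,1,0,0,2,0,0,1,0,0,0,1,0,0]
Step 9: insert zep at [5, 8] -> counters=[0,2,3,2,0,2,0,0,3,0,0,1,0,0,0,1,0,0]
Step 10: delete qa at [2, 3] -> counters=[0,2,2,1,0,2,0,0,3,0,0,1,0,0,0,1,0,0]
Step 11: delete bi at [2, 15] -> counters=[0,2,1,1,0,2,0,0,3,0,0,1,0,0,0,0,0,0]
Step 12: insert bi at [2, 15] -> counters=[0,2,2,1,0,2,0,0,3,0,0,1,0,0,0,1,0,0]
Step 13: delete zep at [5, 8] -> counters=[0,2,2,1,0,1,0,0,2,0,0,1,0,0,0,1,0,0]
Step 14: insert zep at [5, 8] -> counters=[0,2,2,1,0,2,0,0,3,0,0,1,0,0,0,1,0,0]
Step 15: delete z at [1, 8] -> counters=[0,1,2,1,0,2,0,0,2,0,0,1,0,0,0,1,0,0]
Step 16: insert qa at [2, 3] -> counters=[0,1,3,2,0,2,0,0,2,0,0,1,0,0,0,1,0,0]
Final counters=[0,1,3,2,0,2,0,0,2,0,0,1,0,0,0,1,0,0] -> 7 nonzero

Answer: 7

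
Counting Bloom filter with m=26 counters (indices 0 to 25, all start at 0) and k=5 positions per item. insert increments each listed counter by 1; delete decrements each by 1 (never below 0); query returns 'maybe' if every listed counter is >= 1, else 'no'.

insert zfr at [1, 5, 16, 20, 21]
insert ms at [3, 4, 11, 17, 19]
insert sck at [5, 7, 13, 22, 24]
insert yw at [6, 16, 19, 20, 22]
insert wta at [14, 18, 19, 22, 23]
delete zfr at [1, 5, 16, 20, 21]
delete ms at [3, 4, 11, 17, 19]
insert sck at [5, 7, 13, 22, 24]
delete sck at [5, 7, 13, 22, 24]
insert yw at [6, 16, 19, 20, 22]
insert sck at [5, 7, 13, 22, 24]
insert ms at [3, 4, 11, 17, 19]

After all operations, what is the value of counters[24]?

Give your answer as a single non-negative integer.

Step 1: insert zfr at [1, 5, 16, 20, 21] -> counters=[0,1,0,0,0,1,0,0,0,0,0,0,0,0,0,0,1,0,0,0,1,1,0,0,0,0]
Step 2: insert ms at [3, 4, 11, 17, 19] -> counters=[0,1,0,1,1,1,0,0,0,0,0,1,0,0,0,0,1,1,0,1,1,1,0,0,0,0]
Step 3: insert sck at [5, 7, 13, 22, 24] -> counters=[0,1,0,1,1,2,0,1,0,0,0,1,0,1,0,0,1,1,0,1,1,1,1,0,1,0]
Step 4: insert yw at [6, 16, 19, 20, 22] -> counters=[0,1,0,1,1,2,1,1,0,0,0,1,0,1,0,0,2,1,0,2,2,1,2,0,1,0]
Step 5: insert wta at [14, 18, 19, 22, 23] -> counters=[0,1,0,1,1,2,1,1,0,0,0,1,0,1,1,0,2,1,1,3,2,1,3,1,1,0]
Step 6: delete zfr at [1, 5, 16, 20, 21] -> counters=[0,0,0,1,1,1,1,1,0,0,0,1,0,1,1,0,1,1,1,3,1,0,3,1,1,0]
Step 7: delete ms at [3, 4, 11, 17, 19] -> counters=[0,0,0,0,0,1,1,1,0,0,0,0,0,1,1,0,1,0,1,2,1,0,3,1,1,0]
Step 8: insert sck at [5, 7, 13, 22, 24] -> counters=[0,0,0,0,0,2,1,2,0,0,0,0,0,2,1,0,1,0,1,2,1,0,4,1,2,0]
Step 9: delete sck at [5, 7, 13, 22, 24] -> counters=[0,0,0,0,0,1,1,1,0,0,0,0,0,1,1,0,1,0,1,2,1,0,3,1,1,0]
Step 10: insert yw at [6, 16, 19, 20, 22] -> counters=[0,0,0,0,0,1,2,1,0,0,0,0,0,1,1,0,2,0,1,3,2,0,4,1,1,0]
Step 11: insert sck at [5, 7, 13, 22, 24] -> counters=[0,0,0,0,0,2,2,2,0,0,0,0,0,2,1,0,2,0,1,3,2,0,5,1,2,0]
Step 12: insert ms at [3, 4, 11, 17, 19] -> counters=[0,0,0,1,1,2,2,2,0,0,0,1,0,2,1,0,2,1,1,4,2,0,5,1,2,0]
Final counters=[0,0,0,1,1,2,2,2,0,0,0,1,0,2,1,0,2,1,1,4,2,0,5,1,2,0] -> counters[24]=2

Answer: 2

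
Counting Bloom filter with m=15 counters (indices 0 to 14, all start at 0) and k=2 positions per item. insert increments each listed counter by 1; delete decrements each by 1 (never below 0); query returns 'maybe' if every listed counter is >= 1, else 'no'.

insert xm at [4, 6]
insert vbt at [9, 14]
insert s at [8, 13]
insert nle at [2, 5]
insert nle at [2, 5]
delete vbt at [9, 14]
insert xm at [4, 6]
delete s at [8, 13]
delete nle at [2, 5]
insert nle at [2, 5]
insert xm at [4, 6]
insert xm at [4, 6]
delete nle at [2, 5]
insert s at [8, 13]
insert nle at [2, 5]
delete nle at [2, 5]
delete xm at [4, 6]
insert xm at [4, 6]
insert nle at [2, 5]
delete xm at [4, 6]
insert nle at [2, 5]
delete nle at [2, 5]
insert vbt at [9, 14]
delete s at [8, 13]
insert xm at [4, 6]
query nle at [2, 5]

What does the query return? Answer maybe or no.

Step 1: insert xm at [4, 6] -> counters=[0,0,0,0,1,0,1,0,0,0,0,0,0,0,0]
Step 2: insert vbt at [9, 14] -> counters=[0,0,0,0,1,0,1,0,0,1,0,0,0,0,1]
Step 3: insert s at [8, 13] -> counters=[0,0,0,0,1,0,1,0,1,1,0,0,0,1,1]
Step 4: insert nle at [2, 5] -> counters=[0,0,1,0,1,1,1,0,1,1,0,0,0,1,1]
Step 5: insert nle at [2, 5] -> counters=[0,0,2,0,1,2,1,0,1,1,0,0,0,1,1]
Step 6: delete vbt at [9, 14] -> counters=[0,0,2,0,1,2,1,0,1,0,0,0,0,1,0]
Step 7: insert xm at [4, 6] -> counters=[0,0,2,0,2,2,2,0,1,0,0,0,0,1,0]
Step 8: delete s at [8, 13] -> counters=[0,0,2,0,2,2,2,0,0,0,0,0,0,0,0]
Step 9: delete nle at [2, 5] -> counters=[0,0,1,0,2,1,2,0,0,0,0,0,0,0,0]
Step 10: insert nle at [2, 5] -> counters=[0,0,2,0,2,2,2,0,0,0,0,0,0,0,0]
Step 11: insert xm at [4, 6] -> counters=[0,0,2,0,3,2,3,0,0,0,0,0,0,0,0]
Step 12: insert xm at [4, 6] -> counters=[0,0,2,0,4,2,4,0,0,0,0,0,0,0,0]
Step 13: delete nle at [2, 5] -> counters=[0,0,1,0,4,1,4,0,0,0,0,0,0,0,0]
Step 14: insert s at [8, 13] -> counters=[0,0,1,0,4,1,4,0,1,0,0,0,0,1,0]
Step 15: insert nle at [2, 5] -> counters=[0,0,2,0,4,2,4,0,1,0,0,0,0,1,0]
Step 16: delete nle at [2, 5] -> counters=[0,0,1,0,4,1,4,0,1,0,0,0,0,1,0]
Step 17: delete xm at [4, 6] -> counters=[0,0,1,0,3,1,3,0,1,0,0,0,0,1,0]
Step 18: insert xm at [4, 6] -> counters=[0,0,1,0,4,1,4,0,1,0,0,0,0,1,0]
Step 19: insert nle at [2, 5] -> counters=[0,0,2,0,4,2,4,0,1,0,0,0,0,1,0]
Step 20: delete xm at [4, 6] -> counters=[0,0,2,0,3,2,3,0,1,0,0,0,0,1,0]
Step 21: insert nle at [2, 5] -> counters=[0,0,3,0,3,3,3,0,1,0,0,0,0,1,0]
Step 22: delete nle at [2, 5] -> counters=[0,0,2,0,3,2,3,0,1,0,0,0,0,1,0]
Step 23: insert vbt at [9, 14] -> counters=[0,0,2,0,3,2,3,0,1,1,0,0,0,1,1]
Step 24: delete s at [8, 13] -> counters=[0,0,2,0,3,2,3,0,0,1,0,0,0,0,1]
Step 25: insert xm at [4, 6] -> counters=[0,0,2,0,4,2,4,0,0,1,0,0,0,0,1]
Query nle: check counters[2]=2 counters[5]=2 -> maybe

Answer: maybe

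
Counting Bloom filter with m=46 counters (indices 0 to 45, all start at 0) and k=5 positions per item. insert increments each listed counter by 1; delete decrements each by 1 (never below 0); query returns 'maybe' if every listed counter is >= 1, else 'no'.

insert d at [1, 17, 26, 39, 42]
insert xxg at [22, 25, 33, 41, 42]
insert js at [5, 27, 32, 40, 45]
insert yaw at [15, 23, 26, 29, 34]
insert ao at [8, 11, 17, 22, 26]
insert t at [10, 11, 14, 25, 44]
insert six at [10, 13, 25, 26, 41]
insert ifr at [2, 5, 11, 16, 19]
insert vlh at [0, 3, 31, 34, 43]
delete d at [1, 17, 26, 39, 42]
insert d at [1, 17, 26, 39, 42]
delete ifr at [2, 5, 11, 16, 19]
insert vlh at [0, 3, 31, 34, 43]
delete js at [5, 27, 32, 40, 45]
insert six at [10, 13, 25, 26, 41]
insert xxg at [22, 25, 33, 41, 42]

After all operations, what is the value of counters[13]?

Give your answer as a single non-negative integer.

Step 1: insert d at [1, 17, 26, 39, 42] -> counters=[0,1,0,0,0,0,0,0,0,0,0,0,0,0,0,0,0,1,0,0,0,0,0,0,0,0,1,0,0,0,0,0,0,0,0,0,0,0,0,1,0,0,1,0,0,0]
Step 2: insert xxg at [22, 25, 33, 41, 42] -> counters=[0,1,0,0,0,0,0,0,0,0,0,0,0,0,0,0,0,1,0,0,0,0,1,0,0,1,1,0,0,0,0,0,0,1,0,0,0,0,0,1,0,1,2,0,0,0]
Step 3: insert js at [5, 27, 32, 40, 45] -> counters=[0,1,0,0,0,1,0,0,0,0,0,0,0,0,0,0,0,1,0,0,0,0,1,0,0,1,1,1,0,0,0,0,1,1,0,0,0,0,0,1,1,1,2,0,0,1]
Step 4: insert yaw at [15, 23, 26, 29, 34] -> counters=[0,1,0,0,0,1,0,0,0,0,0,0,0,0,0,1,0,1,0,0,0,0,1,1,0,1,2,1,0,1,0,0,1,1,1,0,0,0,0,1,1,1,2,0,0,1]
Step 5: insert ao at [8, 11, 17, 22, 26] -> counters=[0,1,0,0,0,1,0,0,1,0,0,1,0,0,0,1,0,2,0,0,0,0,2,1,0,1,3,1,0,1,0,0,1,1,1,0,0,0,0,1,1,1,2,0,0,1]
Step 6: insert t at [10, 11, 14, 25, 44] -> counters=[0,1,0,0,0,1,0,0,1,0,1,2,0,0,1,1,0,2,0,0,0,0,2,1,0,2,3,1,0,1,0,0,1,1,1,0,0,0,0,1,1,1,2,0,1,1]
Step 7: insert six at [10, 13, 25, 26, 41] -> counters=[0,1,0,0,0,1,0,0,1,0,2,2,0,1,1,1,0,2,0,0,0,0,2,1,0,3,4,1,0,1,0,0,1,1,1,0,0,0,0,1,1,2,2,0,1,1]
Step 8: insert ifr at [2, 5, 11, 16, 19] -> counters=[0,1,1,0,0,2,0,0,1,0,2,3,0,1,1,1,1,2,0,1,0,0,2,1,0,3,4,1,0,1,0,0,1,1,1,0,0,0,0,1,1,2,2,0,1,1]
Step 9: insert vlh at [0, 3, 31, 34, 43] -> counters=[1,1,1,1,0,2,0,0,1,0,2,3,0,1,1,1,1,2,0,1,0,0,2,1,0,3,4,1,0,1,0,1,1,1,2,0,0,0,0,1,1,2,2,1,1,1]
Step 10: delete d at [1, 17, 26, 39, 42] -> counters=[1,0,1,1,0,2,0,0,1,0,2,3,0,1,1,1,1,1,0,1,0,0,2,1,0,3,3,1,0,1,0,1,1,1,2,0,0,0,0,0,1,2,1,1,1,1]
Step 11: insert d at [1, 17, 26, 39, 42] -> counters=[1,1,1,1,0,2,0,0,1,0,2,3,0,1,1,1,1,2,0,1,0,0,2,1,0,3,4,1,0,1,0,1,1,1,2,0,0,0,0,1,1,2,2,1,1,1]
Step 12: delete ifr at [2, 5, 11, 16, 19] -> counters=[1,1,0,1,0,1,0,0,1,0,2,2,0,1,1,1,0,2,0,0,0,0,2,1,0,3,4,1,0,1,0,1,1,1,2,0,0,0,0,1,1,2,2,1,1,1]
Step 13: insert vlh at [0, 3, 31, 34, 43] -> counters=[2,1,0,2,0,1,0,0,1,0,2,2,0,1,1,1,0,2,0,0,0,0,2,1,0,3,4,1,0,1,0,2,1,1,3,0,0,0,0,1,1,2,2,2,1,1]
Step 14: delete js at [5, 27, 32, 40, 45] -> counters=[2,1,0,2,0,0,0,0,1,0,2,2,0,1,1,1,0,2,0,0,0,0,2,1,0,3,4,0,0,1,0,2,0,1,3,0,0,0,0,1,0,2,2,2,1,0]
Step 15: insert six at [10, 13, 25, 26, 41] -> counters=[2,1,0,2,0,0,0,0,1,0,3,2,0,2,1,1,0,2,0,0,0,0,2,1,0,4,5,0,0,1,0,2,0,1,3,0,0,0,0,1,0,3,2,2,1,0]
Step 16: insert xxg at [22, 25, 33, 41, 42] -> counters=[2,1,0,2,0,0,0,0,1,0,3,2,0,2,1,1,0,2,0,0,0,0,3,1,0,5,5,0,0,1,0,2,0,2,3,0,0,0,0,1,0,4,3,2,1,0]
Final counters=[2,1,0,2,0,0,0,0,1,0,3,2,0,2,1,1,0,2,0,0,0,0,3,1,0,5,5,0,0,1,0,2,0,2,3,0,0,0,0,1,0,4,3,2,1,0] -> counters[13]=2

Answer: 2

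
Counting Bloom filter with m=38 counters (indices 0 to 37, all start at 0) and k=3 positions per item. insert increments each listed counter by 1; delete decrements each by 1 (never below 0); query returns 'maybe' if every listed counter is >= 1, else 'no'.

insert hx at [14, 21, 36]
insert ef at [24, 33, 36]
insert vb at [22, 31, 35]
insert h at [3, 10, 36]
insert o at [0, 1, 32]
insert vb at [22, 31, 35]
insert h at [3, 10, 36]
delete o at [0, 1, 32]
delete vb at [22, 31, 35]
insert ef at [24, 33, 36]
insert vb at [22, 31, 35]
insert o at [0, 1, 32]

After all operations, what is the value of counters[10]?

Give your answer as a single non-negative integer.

Step 1: insert hx at [14, 21, 36] -> counters=[0,0,0,0,0,0,0,0,0,0,0,0,0,0,1,0,0,0,0,0,0,1,0,0,0,0,0,0,0,0,0,0,0,0,0,0,1,0]
Step 2: insert ef at [24, 33, 36] -> counters=[0,0,0,0,0,0,0,0,0,0,0,0,0,0,1,0,0,0,0,0,0,1,0,0,1,0,0,0,0,0,0,0,0,1,0,0,2,0]
Step 3: insert vb at [22, 31, 35] -> counters=[0,0,0,0,0,0,0,0,0,0,0,0,0,0,1,0,0,0,0,0,0,1,1,0,1,0,0,0,0,0,0,1,0,1,0,1,2,0]
Step 4: insert h at [3, 10, 36] -> counters=[0,0,0,1,0,0,0,0,0,0,1,0,0,0,1,0,0,0,0,0,0,1,1,0,1,0,0,0,0,0,0,1,0,1,0,1,3,0]
Step 5: insert o at [0, 1, 32] -> counters=[1,1,0,1,0,0,0,0,0,0,1,0,0,0,1,0,0,0,0,0,0,1,1,0,1,0,0,0,0,0,0,1,1,1,0,1,3,0]
Step 6: insert vb at [22, 31, 35] -> counters=[1,1,0,1,0,0,0,0,0,0,1,0,0,0,1,0,0,0,0,0,0,1,2,0,1,0,0,0,0,0,0,2,1,1,0,2,3,0]
Step 7: insert h at [3, 10, 36] -> counters=[1,1,0,2,0,0,0,0,0,0,2,0,0,0,1,0,0,0,0,0,0,1,2,0,1,0,0,0,0,0,0,2,1,1,0,2,4,0]
Step 8: delete o at [0, 1, 32] -> counters=[0,0,0,2,0,0,0,0,0,0,2,0,0,0,1,0,0,0,0,0,0,1,2,0,1,0,0,0,0,0,0,2,0,1,0,2,4,0]
Step 9: delete vb at [22, 31, 35] -> counters=[0,0,0,2,0,0,0,0,0,0,2,0,0,0,1,0,0,0,0,0,0,1,1,0,1,0,0,0,0,0,0,1,0,1,0,1,4,0]
Step 10: insert ef at [24, 33, 36] -> counters=[0,0,0,2,0,0,0,0,0,0,2,0,0,0,1,0,0,0,0,0,0,1,1,0,2,0,0,0,0,0,0,1,0,2,0,1,5,0]
Step 11: insert vb at [22, 31, 35] -> counters=[0,0,0,2,0,0,0,0,0,0,2,0,0,0,1,0,0,0,0,0,0,1,2,0,2,0,0,0,0,0,0,2,0,2,0,2,5,0]
Step 12: insert o at [0, 1, 32] -> counters=[1,1,0,2,0,0,0,0,0,0,2,0,0,0,1,0,0,0,0,0,0,1,2,0,2,0,0,0,0,0,0,2,1,2,0,2,5,0]
Final counters=[1,1,0,2,0,0,0,0,0,0,2,0,0,0,1,0,0,0,0,0,0,1,2,0,2,0,0,0,0,0,0,2,1,2,0,2,5,0] -> counters[10]=2

Answer: 2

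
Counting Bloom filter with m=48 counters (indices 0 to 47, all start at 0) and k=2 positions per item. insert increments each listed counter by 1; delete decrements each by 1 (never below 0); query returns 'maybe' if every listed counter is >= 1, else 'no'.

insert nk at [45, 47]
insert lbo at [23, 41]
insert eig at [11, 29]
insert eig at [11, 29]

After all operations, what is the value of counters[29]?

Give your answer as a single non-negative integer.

Answer: 2

Derivation:
Step 1: insert nk at [45, 47] -> counters=[0,0,0,0,0,0,0,0,0,0,0,0,0,0,0,0,0,0,0,0,0,0,0,0,0,0,0,0,0,0,0,0,0,0,0,0,0,0,0,0,0,0,0,0,0,1,0,1]
Step 2: insert lbo at [23, 41] -> counters=[0,0,0,0,0,0,0,0,0,0,0,0,0,0,0,0,0,0,0,0,0,0,0,1,0,0,0,0,0,0,0,0,0,0,0,0,0,0,0,0,0,1,0,0,0,1,0,1]
Step 3: insert eig at [11, 29] -> counters=[0,0,0,0,0,0,0,0,0,0,0,1,0,0,0,0,0,0,0,0,0,0,0,1,0,0,0,0,0,1,0,0,0,0,0,0,0,0,0,0,0,1,0,0,0,1,0,1]
Step 4: insert eig at [11, 29] -> counters=[0,0,0,0,0,0,0,0,0,0,0,2,0,0,0,0,0,0,0,0,0,0,0,1,0,0,0,0,0,2,0,0,0,0,0,0,0,0,0,0,0,1,0,0,0,1,0,1]
Final counters=[0,0,0,0,0,0,0,0,0,0,0,2,0,0,0,0,0,0,0,0,0,0,0,1,0,0,0,0,0,2,0,0,0,0,0,0,0,0,0,0,0,1,0,0,0,1,0,1] -> counters[29]=2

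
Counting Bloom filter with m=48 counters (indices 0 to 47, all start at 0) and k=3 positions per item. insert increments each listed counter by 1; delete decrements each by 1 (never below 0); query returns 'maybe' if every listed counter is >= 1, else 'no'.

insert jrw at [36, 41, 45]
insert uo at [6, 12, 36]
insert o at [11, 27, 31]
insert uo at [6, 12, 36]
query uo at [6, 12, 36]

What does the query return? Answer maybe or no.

Step 1: insert jrw at [36, 41, 45] -> counters=[0,0,0,0,0,0,0,0,0,0,0,0,0,0,0,0,0,0,0,0,0,0,0,0,0,0,0,0,0,0,0,0,0,0,0,0,1,0,0,0,0,1,0,0,0,1,0,0]
Step 2: insert uo at [6, 12, 36] -> counters=[0,0,0,0,0,0,1,0,0,0,0,0,1,0,0,0,0,0,0,0,0,0,0,0,0,0,0,0,0,0,0,0,0,0,0,0,2,0,0,0,0,1,0,0,0,1,0,0]
Step 3: insert o at [11, 27, 31] -> counters=[0,0,0,0,0,0,1,0,0,0,0,1,1,0,0,0,0,0,0,0,0,0,0,0,0,0,0,1,0,0,0,1,0,0,0,0,2,0,0,0,0,1,0,0,0,1,0,0]
Step 4: insert uo at [6, 12, 36] -> counters=[0,0,0,0,0,0,2,0,0,0,0,1,2,0,0,0,0,0,0,0,0,0,0,0,0,0,0,1,0,0,0,1,0,0,0,0,3,0,0,0,0,1,0,0,0,1,0,0]
Query uo: check counters[6]=2 counters[12]=2 counters[36]=3 -> maybe

Answer: maybe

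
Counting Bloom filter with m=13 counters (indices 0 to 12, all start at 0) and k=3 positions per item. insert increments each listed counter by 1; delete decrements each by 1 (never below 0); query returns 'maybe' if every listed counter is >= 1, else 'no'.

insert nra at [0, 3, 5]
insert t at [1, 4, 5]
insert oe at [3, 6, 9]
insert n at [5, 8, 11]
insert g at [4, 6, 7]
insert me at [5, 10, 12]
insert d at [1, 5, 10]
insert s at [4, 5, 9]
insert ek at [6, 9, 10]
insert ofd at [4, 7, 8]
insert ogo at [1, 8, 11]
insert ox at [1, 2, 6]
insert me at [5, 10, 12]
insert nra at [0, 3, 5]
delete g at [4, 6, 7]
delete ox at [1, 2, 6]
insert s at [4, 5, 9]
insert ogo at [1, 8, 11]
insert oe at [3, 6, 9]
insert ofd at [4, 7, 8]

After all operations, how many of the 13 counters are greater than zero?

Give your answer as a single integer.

Answer: 12

Derivation:
Step 1: insert nra at [0, 3, 5] -> counters=[1,0,0,1,0,1,0,0,0,0,0,0,0]
Step 2: insert t at [1, 4, 5] -> counters=[1,1,0,1,1,2,0,0,0,0,0,0,0]
Step 3: insert oe at [3, 6, 9] -> counters=[1,1,0,2,1,2,1,0,0,1,0,0,0]
Step 4: insert n at [5, 8, 11] -> counters=[1,1,0,2,1,3,1,0,1,1,0,1,0]
Step 5: insert g at [4, 6, 7] -> counters=[1,1,0,2,2,3,2,1,1,1,0,1,0]
Step 6: insert me at [5, 10, 12] -> counters=[1,1,0,2,2,4,2,1,1,1,1,1,1]
Step 7: insert d at [1, 5, 10] -> counters=[1,2,0,2,2,5,2,1,1,1,2,1,1]
Step 8: insert s at [4, 5, 9] -> counters=[1,2,0,2,3,6,2,1,1,2,2,1,1]
Step 9: insert ek at [6, 9, 10] -> counters=[1,2,0,2,3,6,3,1,1,3,3,1,1]
Step 10: insert ofd at [4, 7, 8] -> counters=[1,2,0,2,4,6,3,2,2,3,3,1,1]
Step 11: insert ogo at [1, 8, 11] -> counters=[1,3,0,2,4,6,3,2,3,3,3,2,1]
Step 12: insert ox at [1, 2, 6] -> counters=[1,4,1,2,4,6,4,2,3,3,3,2,1]
Step 13: insert me at [5, 10, 12] -> counters=[1,4,1,2,4,7,4,2,3,3,4,2,2]
Step 14: insert nra at [0, 3, 5] -> counters=[2,4,1,3,4,8,4,2,3,3,4,2,2]
Step 15: delete g at [4, 6, 7] -> counters=[2,4,1,3,3,8,3,1,3,3,4,2,2]
Step 16: delete ox at [1, 2, 6] -> counters=[2,3,0,3,3,8,2,1,3,3,4,2,2]
Step 17: insert s at [4, 5, 9] -> counters=[2,3,0,3,4,9,2,1,3,4,4,2,2]
Step 18: insert ogo at [1, 8, 11] -> counters=[2,4,0,3,4,9,2,1,4,4,4,3,2]
Step 19: insert oe at [3, 6, 9] -> counters=[2,4,0,4,4,9,3,1,4,5,4,3,2]
Step 20: insert ofd at [4, 7, 8] -> counters=[2,4,0,4,5,9,3,2,5,5,4,3,2]
Final counters=[2,4,0,4,5,9,3,2,5,5,4,3,2] -> 12 nonzero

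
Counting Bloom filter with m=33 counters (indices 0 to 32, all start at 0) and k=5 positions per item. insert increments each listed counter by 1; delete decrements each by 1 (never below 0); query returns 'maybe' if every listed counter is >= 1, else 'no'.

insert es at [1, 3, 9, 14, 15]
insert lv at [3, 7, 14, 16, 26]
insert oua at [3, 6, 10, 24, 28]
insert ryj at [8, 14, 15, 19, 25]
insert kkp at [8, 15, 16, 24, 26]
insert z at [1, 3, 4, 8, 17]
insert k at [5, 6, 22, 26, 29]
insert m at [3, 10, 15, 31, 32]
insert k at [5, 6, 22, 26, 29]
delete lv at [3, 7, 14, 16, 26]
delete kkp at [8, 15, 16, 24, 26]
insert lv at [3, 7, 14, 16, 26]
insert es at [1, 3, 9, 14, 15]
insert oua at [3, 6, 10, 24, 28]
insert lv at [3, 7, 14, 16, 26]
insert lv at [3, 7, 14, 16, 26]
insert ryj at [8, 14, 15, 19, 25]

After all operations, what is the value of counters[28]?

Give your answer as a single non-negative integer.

Answer: 2

Derivation:
Step 1: insert es at [1, 3, 9, 14, 15] -> counters=[0,1,0,1,0,0,0,0,0,1,0,0,0,0,1,1,0,0,0,0,0,0,0,0,0,0,0,0,0,0,0,0,0]
Step 2: insert lv at [3, 7, 14, 16, 26] -> counters=[0,1,0,2,0,0,0,1,0,1,0,0,0,0,2,1,1,0,0,0,0,0,0,0,0,0,1,0,0,0,0,0,0]
Step 3: insert oua at [3, 6, 10, 24, 28] -> counters=[0,1,0,3,0,0,1,1,0,1,1,0,0,0,2,1,1,0,0,0,0,0,0,0,1,0,1,0,1,0,0,0,0]
Step 4: insert ryj at [8, 14, 15, 19, 25] -> counters=[0,1,0,3,0,0,1,1,1,1,1,0,0,0,3,2,1,0,0,1,0,0,0,0,1,1,1,0,1,0,0,0,0]
Step 5: insert kkp at [8, 15, 16, 24, 26] -> counters=[0,1,0,3,0,0,1,1,2,1,1,0,0,0,3,3,2,0,0,1,0,0,0,0,2,1,2,0,1,0,0,0,0]
Step 6: insert z at [1, 3, 4, 8, 17] -> counters=[0,2,0,4,1,0,1,1,3,1,1,0,0,0,3,3,2,1,0,1,0,0,0,0,2,1,2,0,1,0,0,0,0]
Step 7: insert k at [5, 6, 22, 26, 29] -> counters=[0,2,0,4,1,1,2,1,3,1,1,0,0,0,3,3,2,1,0,1,0,0,1,0,2,1,3,0,1,1,0,0,0]
Step 8: insert m at [3, 10, 15, 31, 32] -> counters=[0,2,0,5,1,1,2,1,3,1,2,0,0,0,3,4,2,1,0,1,0,0,1,0,2,1,3,0,1,1,0,1,1]
Step 9: insert k at [5, 6, 22, 26, 29] -> counters=[0,2,0,5,1,2,3,1,3,1,2,0,0,0,3,4,2,1,0,1,0,0,2,0,2,1,4,0,1,2,0,1,1]
Step 10: delete lv at [3, 7, 14, 16, 26] -> counters=[0,2,0,4,1,2,3,0,3,1,2,0,0,0,2,4,1,1,0,1,0,0,2,0,2,1,3,0,1,2,0,1,1]
Step 11: delete kkp at [8, 15, 16, 24, 26] -> counters=[0,2,0,4,1,2,3,0,2,1,2,0,0,0,2,3,0,1,0,1,0,0,2,0,1,1,2,0,1,2,0,1,1]
Step 12: insert lv at [3, 7, 14, 16, 26] -> counters=[0,2,0,5,1,2,3,1,2,1,2,0,0,0,3,3,1,1,0,1,0,0,2,0,1,1,3,0,1,2,0,1,1]
Step 13: insert es at [1, 3, 9, 14, 15] -> counters=[0,3,0,6,1,2,3,1,2,2,2,0,0,0,4,4,1,1,0,1,0,0,2,0,1,1,3,0,1,2,0,1,1]
Step 14: insert oua at [3, 6, 10, 24, 28] -> counters=[0,3,0,7,1,2,4,1,2,2,3,0,0,0,4,4,1,1,0,1,0,0,2,0,2,1,3,0,2,2,0,1,1]
Step 15: insert lv at [3, 7, 14, 16, 26] -> counters=[0,3,0,8,1,2,4,2,2,2,3,0,0,0,5,4,2,1,0,1,0,0,2,0,2,1,4,0,2,2,0,1,1]
Step 16: insert lv at [3, 7, 14, 16, 26] -> counters=[0,3,0,9,1,2,4,3,2,2,3,0,0,0,6,4,3,1,0,1,0,0,2,0,2,1,5,0,2,2,0,1,1]
Step 17: insert ryj at [8, 14, 15, 19, 25] -> counters=[0,3,0,9,1,2,4,3,3,2,3,0,0,0,7,5,3,1,0,2,0,0,2,0,2,2,5,0,2,2,0,1,1]
Final counters=[0,3,0,9,1,2,4,3,3,2,3,0,0,0,7,5,3,1,0,2,0,0,2,0,2,2,5,0,2,2,0,1,1] -> counters[28]=2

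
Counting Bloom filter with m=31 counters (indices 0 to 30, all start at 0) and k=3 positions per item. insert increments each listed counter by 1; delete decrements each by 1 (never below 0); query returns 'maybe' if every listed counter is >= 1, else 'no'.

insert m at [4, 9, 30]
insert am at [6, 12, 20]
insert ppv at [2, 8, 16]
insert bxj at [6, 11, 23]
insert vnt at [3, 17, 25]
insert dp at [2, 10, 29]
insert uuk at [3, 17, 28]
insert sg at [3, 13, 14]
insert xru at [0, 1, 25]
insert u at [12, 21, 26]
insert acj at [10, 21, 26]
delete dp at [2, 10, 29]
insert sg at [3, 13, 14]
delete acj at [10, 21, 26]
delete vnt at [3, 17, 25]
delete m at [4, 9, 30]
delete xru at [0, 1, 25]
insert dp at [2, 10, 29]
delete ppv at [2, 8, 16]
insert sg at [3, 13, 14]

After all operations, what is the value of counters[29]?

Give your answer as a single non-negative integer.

Step 1: insert m at [4, 9, 30] -> counters=[0,0,0,0,1,0,0,0,0,1,0,0,0,0,0,0,0,0,0,0,0,0,0,0,0,0,0,0,0,0,1]
Step 2: insert am at [6, 12, 20] -> counters=[0,0,0,0,1,0,1,0,0,1,0,0,1,0,0,0,0,0,0,0,1,0,0,0,0,0,0,0,0,0,1]
Step 3: insert ppv at [2, 8, 16] -> counters=[0,0,1,0,1,0,1,0,1,1,0,0,1,0,0,0,1,0,0,0,1,0,0,0,0,0,0,0,0,0,1]
Step 4: insert bxj at [6, 11, 23] -> counters=[0,0,1,0,1,0,2,0,1,1,0,1,1,0,0,0,1,0,0,0,1,0,0,1,0,0,0,0,0,0,1]
Step 5: insert vnt at [3, 17, 25] -> counters=[0,0,1,1,1,0,2,0,1,1,0,1,1,0,0,0,1,1,0,0,1,0,0,1,0,1,0,0,0,0,1]
Step 6: insert dp at [2, 10, 29] -> counters=[0,0,2,1,1,0,2,0,1,1,1,1,1,0,0,0,1,1,0,0,1,0,0,1,0,1,0,0,0,1,1]
Step 7: insert uuk at [3, 17, 28] -> counters=[0,0,2,2,1,0,2,0,1,1,1,1,1,0,0,0,1,2,0,0,1,0,0,1,0,1,0,0,1,1,1]
Step 8: insert sg at [3, 13, 14] -> counters=[0,0,2,3,1,0,2,0,1,1,1,1,1,1,1,0,1,2,0,0,1,0,0,1,0,1,0,0,1,1,1]
Step 9: insert xru at [0, 1, 25] -> counters=[1,1,2,3,1,0,2,0,1,1,1,1,1,1,1,0,1,2,0,0,1,0,0,1,0,2,0,0,1,1,1]
Step 10: insert u at [12, 21, 26] -> counters=[1,1,2,3,1,0,2,0,1,1,1,1,2,1,1,0,1,2,0,0,1,1,0,1,0,2,1,0,1,1,1]
Step 11: insert acj at [10, 21, 26] -> counters=[1,1,2,3,1,0,2,0,1,1,2,1,2,1,1,0,1,2,0,0,1,2,0,1,0,2,2,0,1,1,1]
Step 12: delete dp at [2, 10, 29] -> counters=[1,1,1,3,1,0,2,0,1,1,1,1,2,1,1,0,1,2,0,0,1,2,0,1,0,2,2,0,1,0,1]
Step 13: insert sg at [3, 13, 14] -> counters=[1,1,1,4,1,0,2,0,1,1,1,1,2,2,2,0,1,2,0,0,1,2,0,1,0,2,2,0,1,0,1]
Step 14: delete acj at [10, 21, 26] -> counters=[1,1,1,4,1,0,2,0,1,1,0,1,2,2,2,0,1,2,0,0,1,1,0,1,0,2,1,0,1,0,1]
Step 15: delete vnt at [3, 17, 25] -> counters=[1,1,1,3,1,0,2,0,1,1,0,1,2,2,2,0,1,1,0,0,1,1,0,1,0,1,1,0,1,0,1]
Step 16: delete m at [4, 9, 30] -> counters=[1,1,1,3,0,0,2,0,1,0,0,1,2,2,2,0,1,1,0,0,1,1,0,1,0,1,1,0,1,0,0]
Step 17: delete xru at [0, 1, 25] -> counters=[0,0,1,3,0,0,2,0,1,0,0,1,2,2,2,0,1,1,0,0,1,1,0,1,0,0,1,0,1,0,0]
Step 18: insert dp at [2, 10, 29] -> counters=[0,0,2,3,0,0,2,0,1,0,1,1,2,2,2,0,1,1,0,0,1,1,0,1,0,0,1,0,1,1,0]
Step 19: delete ppv at [2, 8, 16] -> counters=[0,0,1,3,0,0,2,0,0,0,1,1,2,2,2,0,0,1,0,0,1,1,0,1,0,0,1,0,1,1,0]
Step 20: insert sg at [3, 13, 14] -> counters=[0,0,1,4,0,0,2,0,0,0,1,1,2,3,3,0,0,1,0,0,1,1,0,1,0,0,1,0,1,1,0]
Final counters=[0,0,1,4,0,0,2,0,0,0,1,1,2,3,3,0,0,1,0,0,1,1,0,1,0,0,1,0,1,1,0] -> counters[29]=1

Answer: 1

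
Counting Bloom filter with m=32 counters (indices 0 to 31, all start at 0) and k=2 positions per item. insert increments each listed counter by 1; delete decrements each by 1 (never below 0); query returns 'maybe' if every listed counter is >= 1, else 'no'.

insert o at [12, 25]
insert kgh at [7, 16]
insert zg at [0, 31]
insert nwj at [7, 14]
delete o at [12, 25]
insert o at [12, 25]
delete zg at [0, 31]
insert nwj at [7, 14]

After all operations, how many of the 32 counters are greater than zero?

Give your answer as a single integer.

Answer: 5

Derivation:
Step 1: insert o at [12, 25] -> counters=[0,0,0,0,0,0,0,0,0,0,0,0,1,0,0,0,0,0,0,0,0,0,0,0,0,1,0,0,0,0,0,0]
Step 2: insert kgh at [7, 16] -> counters=[0,0,0,0,0,0,0,1,0,0,0,0,1,0,0,0,1,0,0,0,0,0,0,0,0,1,0,0,0,0,0,0]
Step 3: insert zg at [0, 31] -> counters=[1,0,0,0,0,0,0,1,0,0,0,0,1,0,0,0,1,0,0,0,0,0,0,0,0,1,0,0,0,0,0,1]
Step 4: insert nwj at [7, 14] -> counters=[1,0,0,0,0,0,0,2,0,0,0,0,1,0,1,0,1,0,0,0,0,0,0,0,0,1,0,0,0,0,0,1]
Step 5: delete o at [12, 25] -> counters=[1,0,0,0,0,0,0,2,0,0,0,0,0,0,1,0,1,0,0,0,0,0,0,0,0,0,0,0,0,0,0,1]
Step 6: insert o at [12, 25] -> counters=[1,0,0,0,0,0,0,2,0,0,0,0,1,0,1,0,1,0,0,0,0,0,0,0,0,1,0,0,0,0,0,1]
Step 7: delete zg at [0, 31] -> counters=[0,0,0,0,0,0,0,2,0,0,0,0,1,0,1,0,1,0,0,0,0,0,0,0,0,1,0,0,0,0,0,0]
Step 8: insert nwj at [7, 14] -> counters=[0,0,0,0,0,0,0,3,0,0,0,0,1,0,2,0,1,0,0,0,0,0,0,0,0,1,0,0,0,0,0,0]
Final counters=[0,0,0,0,0,0,0,3,0,0,0,0,1,0,2,0,1,0,0,0,0,0,0,0,0,1,0,0,0,0,0,0] -> 5 nonzero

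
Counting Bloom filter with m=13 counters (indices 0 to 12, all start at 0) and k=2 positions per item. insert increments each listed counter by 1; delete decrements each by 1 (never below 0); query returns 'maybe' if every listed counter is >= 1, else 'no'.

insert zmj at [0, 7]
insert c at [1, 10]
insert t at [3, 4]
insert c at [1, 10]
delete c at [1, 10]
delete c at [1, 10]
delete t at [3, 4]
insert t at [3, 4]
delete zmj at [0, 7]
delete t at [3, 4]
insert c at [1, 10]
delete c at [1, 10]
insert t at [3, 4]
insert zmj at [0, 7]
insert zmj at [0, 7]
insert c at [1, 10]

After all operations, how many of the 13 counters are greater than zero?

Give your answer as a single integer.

Answer: 6

Derivation:
Step 1: insert zmj at [0, 7] -> counters=[1,0,0,0,0,0,0,1,0,0,0,0,0]
Step 2: insert c at [1, 10] -> counters=[1,1,0,0,0,0,0,1,0,0,1,0,0]
Step 3: insert t at [3, 4] -> counters=[1,1,0,1,1,0,0,1,0,0,1,0,0]
Step 4: insert c at [1, 10] -> counters=[1,2,0,1,1,0,0,1,0,0,2,0,0]
Step 5: delete c at [1, 10] -> counters=[1,1,0,1,1,0,0,1,0,0,1,0,0]
Step 6: delete c at [1, 10] -> counters=[1,0,0,1,1,0,0,1,0,0,0,0,0]
Step 7: delete t at [3, 4] -> counters=[1,0,0,0,0,0,0,1,0,0,0,0,0]
Step 8: insert t at [3, 4] -> counters=[1,0,0,1,1,0,0,1,0,0,0,0,0]
Step 9: delete zmj at [0, 7] -> counters=[0,0,0,1,1,0,0,0,0,0,0,0,0]
Step 10: delete t at [3, 4] -> counters=[0,0,0,0,0,0,0,0,0,0,0,0,0]
Step 11: insert c at [1, 10] -> counters=[0,1,0,0,0,0,0,0,0,0,1,0,0]
Step 12: delete c at [1, 10] -> counters=[0,0,0,0,0,0,0,0,0,0,0,0,0]
Step 13: insert t at [3, 4] -> counters=[0,0,0,1,1,0,0,0,0,0,0,0,0]
Step 14: insert zmj at [0, 7] -> counters=[1,0,0,1,1,0,0,1,0,0,0,0,0]
Step 15: insert zmj at [0, 7] -> counters=[2,0,0,1,1,0,0,2,0,0,0,0,0]
Step 16: insert c at [1, 10] -> counters=[2,1,0,1,1,0,0,2,0,0,1,0,0]
Final counters=[2,1,0,1,1,0,0,2,0,0,1,0,0] -> 6 nonzero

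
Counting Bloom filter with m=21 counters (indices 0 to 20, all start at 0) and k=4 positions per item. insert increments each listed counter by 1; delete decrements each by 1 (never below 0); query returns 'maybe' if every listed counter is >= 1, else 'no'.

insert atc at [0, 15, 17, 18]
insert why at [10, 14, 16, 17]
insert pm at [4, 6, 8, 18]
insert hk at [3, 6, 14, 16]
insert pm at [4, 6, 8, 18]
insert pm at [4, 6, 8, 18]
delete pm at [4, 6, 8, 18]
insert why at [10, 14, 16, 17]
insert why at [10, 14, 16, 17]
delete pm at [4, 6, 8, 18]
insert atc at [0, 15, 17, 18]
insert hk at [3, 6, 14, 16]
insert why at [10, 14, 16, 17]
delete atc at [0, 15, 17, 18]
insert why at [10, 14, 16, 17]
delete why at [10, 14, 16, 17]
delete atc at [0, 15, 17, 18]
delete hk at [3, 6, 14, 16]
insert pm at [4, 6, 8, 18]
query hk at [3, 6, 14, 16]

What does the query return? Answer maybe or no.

Answer: maybe

Derivation:
Step 1: insert atc at [0, 15, 17, 18] -> counters=[1,0,0,0,0,0,0,0,0,0,0,0,0,0,0,1,0,1,1,0,0]
Step 2: insert why at [10, 14, 16, 17] -> counters=[1,0,0,0,0,0,0,0,0,0,1,0,0,0,1,1,1,2,1,0,0]
Step 3: insert pm at [4, 6, 8, 18] -> counters=[1,0,0,0,1,0,1,0,1,0,1,0,0,0,1,1,1,2,2,0,0]
Step 4: insert hk at [3, 6, 14, 16] -> counters=[1,0,0,1,1,0,2,0,1,0,1,0,0,0,2,1,2,2,2,0,0]
Step 5: insert pm at [4, 6, 8, 18] -> counters=[1,0,0,1,2,0,3,0,2,0,1,0,0,0,2,1,2,2,3,0,0]
Step 6: insert pm at [4, 6, 8, 18] -> counters=[1,0,0,1,3,0,4,0,3,0,1,0,0,0,2,1,2,2,4,0,0]
Step 7: delete pm at [4, 6, 8, 18] -> counters=[1,0,0,1,2,0,3,0,2,0,1,0,0,0,2,1,2,2,3,0,0]
Step 8: insert why at [10, 14, 16, 17] -> counters=[1,0,0,1,2,0,3,0,2,0,2,0,0,0,3,1,3,3,3,0,0]
Step 9: insert why at [10, 14, 16, 17] -> counters=[1,0,0,1,2,0,3,0,2,0,3,0,0,0,4,1,4,4,3,0,0]
Step 10: delete pm at [4, 6, 8, 18] -> counters=[1,0,0,1,1,0,2,0,1,0,3,0,0,0,4,1,4,4,2,0,0]
Step 11: insert atc at [0, 15, 17, 18] -> counters=[2,0,0,1,1,0,2,0,1,0,3,0,0,0,4,2,4,5,3,0,0]
Step 12: insert hk at [3, 6, 14, 16] -> counters=[2,0,0,2,1,0,3,0,1,0,3,0,0,0,5,2,5,5,3,0,0]
Step 13: insert why at [10, 14, 16, 17] -> counters=[2,0,0,2,1,0,3,0,1,0,4,0,0,0,6,2,6,6,3,0,0]
Step 14: delete atc at [0, 15, 17, 18] -> counters=[1,0,0,2,1,0,3,0,1,0,4,0,0,0,6,1,6,5,2,0,0]
Step 15: insert why at [10, 14, 16, 17] -> counters=[1,0,0,2,1,0,3,0,1,0,5,0,0,0,7,1,7,6,2,0,0]
Step 16: delete why at [10, 14, 16, 17] -> counters=[1,0,0,2,1,0,3,0,1,0,4,0,0,0,6,1,6,5,2,0,0]
Step 17: delete atc at [0, 15, 17, 18] -> counters=[0,0,0,2,1,0,3,0,1,0,4,0,0,0,6,0,6,4,1,0,0]
Step 18: delete hk at [3, 6, 14, 16] -> counters=[0,0,0,1,1,0,2,0,1,0,4,0,0,0,5,0,5,4,1,0,0]
Step 19: insert pm at [4, 6, 8, 18] -> counters=[0,0,0,1,2,0,3,0,2,0,4,0,0,0,5,0,5,4,2,0,0]
Query hk: check counters[3]=1 counters[6]=3 counters[14]=5 counters[16]=5 -> maybe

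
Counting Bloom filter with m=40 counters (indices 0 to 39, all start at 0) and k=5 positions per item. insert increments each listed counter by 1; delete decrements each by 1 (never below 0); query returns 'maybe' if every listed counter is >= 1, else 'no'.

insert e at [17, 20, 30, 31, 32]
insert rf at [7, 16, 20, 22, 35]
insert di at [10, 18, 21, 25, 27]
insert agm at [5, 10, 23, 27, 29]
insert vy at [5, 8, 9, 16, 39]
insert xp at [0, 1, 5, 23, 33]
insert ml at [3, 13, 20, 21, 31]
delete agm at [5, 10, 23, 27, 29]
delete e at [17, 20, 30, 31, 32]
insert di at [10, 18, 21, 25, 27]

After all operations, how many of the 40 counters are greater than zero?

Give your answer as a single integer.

Answer: 21

Derivation:
Step 1: insert e at [17, 20, 30, 31, 32] -> counters=[0,0,0,0,0,0,0,0,0,0,0,0,0,0,0,0,0,1,0,0,1,0,0,0,0,0,0,0,0,0,1,1,1,0,0,0,0,0,0,0]
Step 2: insert rf at [7, 16, 20, 22, 35] -> counters=[0,0,0,0,0,0,0,1,0,0,0,0,0,0,0,0,1,1,0,0,2,0,1,0,0,0,0,0,0,0,1,1,1,0,0,1,0,0,0,0]
Step 3: insert di at [10, 18, 21, 25, 27] -> counters=[0,0,0,0,0,0,0,1,0,0,1,0,0,0,0,0,1,1,1,0,2,1,1,0,0,1,0,1,0,0,1,1,1,0,0,1,0,0,0,0]
Step 4: insert agm at [5, 10, 23, 27, 29] -> counters=[0,0,0,0,0,1,0,1,0,0,2,0,0,0,0,0,1,1,1,0,2,1,1,1,0,1,0,2,0,1,1,1,1,0,0,1,0,0,0,0]
Step 5: insert vy at [5, 8, 9, 16, 39] -> counters=[0,0,0,0,0,2,0,1,1,1,2,0,0,0,0,0,2,1,1,0,2,1,1,1,0,1,0,2,0,1,1,1,1,0,0,1,0,0,0,1]
Step 6: insert xp at [0, 1, 5, 23, 33] -> counters=[1,1,0,0,0,3,0,1,1,1,2,0,0,0,0,0,2,1,1,0,2,1,1,2,0,1,0,2,0,1,1,1,1,1,0,1,0,0,0,1]
Step 7: insert ml at [3, 13, 20, 21, 31] -> counters=[1,1,0,1,0,3,0,1,1,1,2,0,0,1,0,0,2,1,1,0,3,2,1,2,0,1,0,2,0,1,1,2,1,1,0,1,0,0,0,1]
Step 8: delete agm at [5, 10, 23, 27, 29] -> counters=[1,1,0,1,0,2,0,1,1,1,1,0,0,1,0,0,2,1,1,0,3,2,1,1,0,1,0,1,0,0,1,2,1,1,0,1,0,0,0,1]
Step 9: delete e at [17, 20, 30, 31, 32] -> counters=[1,1,0,1,0,2,0,1,1,1,1,0,0,1,0,0,2,0,1,0,2,2,1,1,0,1,0,1,0,0,0,1,0,1,0,1,0,0,0,1]
Step 10: insert di at [10, 18, 21, 25, 27] -> counters=[1,1,0,1,0,2,0,1,1,1,2,0,0,1,0,0,2,0,2,0,2,3,1,1,0,2,0,2,0,0,0,1,0,1,0,1,0,0,0,1]
Final counters=[1,1,0,1,0,2,0,1,1,1,2,0,0,1,0,0,2,0,2,0,2,3,1,1,0,2,0,2,0,0,0,1,0,1,0,1,0,0,0,1] -> 21 nonzero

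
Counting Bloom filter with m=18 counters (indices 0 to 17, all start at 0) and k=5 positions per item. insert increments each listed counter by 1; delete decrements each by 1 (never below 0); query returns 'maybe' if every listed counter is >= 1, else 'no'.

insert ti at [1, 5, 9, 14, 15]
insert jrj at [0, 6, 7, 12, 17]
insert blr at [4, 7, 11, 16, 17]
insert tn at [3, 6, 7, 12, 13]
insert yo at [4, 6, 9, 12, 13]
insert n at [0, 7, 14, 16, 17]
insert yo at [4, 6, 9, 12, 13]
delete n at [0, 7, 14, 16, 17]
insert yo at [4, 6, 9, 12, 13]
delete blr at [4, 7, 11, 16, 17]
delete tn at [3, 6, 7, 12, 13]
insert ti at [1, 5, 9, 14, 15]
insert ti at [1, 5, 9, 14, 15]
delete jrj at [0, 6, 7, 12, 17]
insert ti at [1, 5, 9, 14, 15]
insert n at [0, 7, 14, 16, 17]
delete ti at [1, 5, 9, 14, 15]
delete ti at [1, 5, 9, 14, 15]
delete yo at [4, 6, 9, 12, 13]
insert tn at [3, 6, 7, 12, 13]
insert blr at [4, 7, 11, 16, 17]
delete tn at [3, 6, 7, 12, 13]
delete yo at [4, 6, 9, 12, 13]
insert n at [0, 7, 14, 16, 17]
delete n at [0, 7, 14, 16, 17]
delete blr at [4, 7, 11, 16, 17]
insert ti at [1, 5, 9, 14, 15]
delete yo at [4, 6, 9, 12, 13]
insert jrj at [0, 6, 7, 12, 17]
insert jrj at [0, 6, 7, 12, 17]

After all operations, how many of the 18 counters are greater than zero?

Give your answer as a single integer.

Step 1: insert ti at [1, 5, 9, 14, 15] -> counters=[0,1,0,0,0,1,0,0,0,1,0,0,0,0,1,1,0,0]
Step 2: insert jrj at [0, 6, 7, 12, 17] -> counters=[1,1,0,0,0,1,1,1,0,1,0,0,1,0,1,1,0,1]
Step 3: insert blr at [4, 7, 11, 16, 17] -> counters=[1,1,0,0,1,1,1,2,0,1,0,1,1,0,1,1,1,2]
Step 4: insert tn at [3, 6, 7, 12, 13] -> counters=[1,1,0,1,1,1,2,3,0,1,0,1,2,1,1,1,1,2]
Step 5: insert yo at [4, 6, 9, 12, 13] -> counters=[1,1,0,1,2,1,3,3,0,2,0,1,3,2,1,1,1,2]
Step 6: insert n at [0, 7, 14, 16, 17] -> counters=[2,1,0,1,2,1,3,4,0,2,0,1,3,2,2,1,2,3]
Step 7: insert yo at [4, 6, 9, 12, 13] -> counters=[2,1,0,1,3,1,4,4,0,3,0,1,4,3,2,1,2,3]
Step 8: delete n at [0, 7, 14, 16, 17] -> counters=[1,1,0,1,3,1,4,3,0,3,0,1,4,3,1,1,1,2]
Step 9: insert yo at [4, 6, 9, 12, 13] -> counters=[1,1,0,1,4,1,5,3,0,4,0,1,5,4,1,1,1,2]
Step 10: delete blr at [4, 7, 11, 16, 17] -> counters=[1,1,0,1,3,1,5,2,0,4,0,0,5,4,1,1,0,1]
Step 11: delete tn at [3, 6, 7, 12, 13] -> counters=[1,1,0,0,3,1,4,1,0,4,0,0,4,3,1,1,0,1]
Step 12: insert ti at [1, 5, 9, 14, 15] -> counters=[1,2,0,0,3,2,4,1,0,5,0,0,4,3,2,2,0,1]
Step 13: insert ti at [1, 5, 9, 14, 15] -> counters=[1,3,0,0,3,3,4,1,0,6,0,0,4,3,3,3,0,1]
Step 14: delete jrj at [0, 6, 7, 12, 17] -> counters=[0,3,0,0,3,3,3,0,0,6,0,0,3,3,3,3,0,0]
Step 15: insert ti at [1, 5, 9, 14, 15] -> counters=[0,4,0,0,3,4,3,0,0,7,0,0,3,3,4,4,0,0]
Step 16: insert n at [0, 7, 14, 16, 17] -> counters=[1,4,0,0,3,4,3,1,0,7,0,0,3,3,5,4,1,1]
Step 17: delete ti at [1, 5, 9, 14, 15] -> counters=[1,3,0,0,3,3,3,1,0,6,0,0,3,3,4,3,1,1]
Step 18: delete ti at [1, 5, 9, 14, 15] -> counters=[1,2,0,0,3,2,3,1,0,5,0,0,3,3,3,2,1,1]
Step 19: delete yo at [4, 6, 9, 12, 13] -> counters=[1,2,0,0,2,2,2,1,0,4,0,0,2,2,3,2,1,1]
Step 20: insert tn at [3, 6, 7, 12, 13] -> counters=[1,2,0,1,2,2,3,2,0,4,0,0,3,3,3,2,1,1]
Step 21: insert blr at [4, 7, 11, 16, 17] -> counters=[1,2,0,1,3,2,3,3,0,4,0,1,3,3,3,2,2,2]
Step 22: delete tn at [3, 6, 7, 12, 13] -> counters=[1,2,0,0,3,2,2,2,0,4,0,1,2,2,3,2,2,2]
Step 23: delete yo at [4, 6, 9, 12, 13] -> counters=[1,2,0,0,2,2,1,2,0,3,0,1,1,1,3,2,2,2]
Step 24: insert n at [0, 7, 14, 16, 17] -> counters=[2,2,0,0,2,2,1,3,0,3,0,1,1,1,4,2,3,3]
Step 25: delete n at [0, 7, 14, 16, 17] -> counters=[1,2,0,0,2,2,1,2,0,3,0,1,1,1,3,2,2,2]
Step 26: delete blr at [4, 7, 11, 16, 17] -> counters=[1,2,0,0,1,2,1,1,0,3,0,0,1,1,3,2,1,1]
Step 27: insert ti at [1, 5, 9, 14, 15] -> counters=[1,3,0,0,1,3,1,1,0,4,0,0,1,1,4,3,1,1]
Step 28: delete yo at [4, 6, 9, 12, 13] -> counters=[1,3,0,0,0,3,0,1,0,3,0,0,0,0,4,3,1,1]
Step 29: insert jrj at [0, 6, 7, 12, 17] -> counters=[2,3,0,0,0,3,1,2,0,3,0,0,1,0,4,3,1,2]
Step 30: insert jrj at [0, 6, 7, 12, 17] -> counters=[3,3,0,0,0,3,2,3,0,3,0,0,2,0,4,3,1,3]
Final counters=[3,3,0,0,0,3,2,3,0,3,0,0,2,0,4,3,1,3] -> 11 nonzero

Answer: 11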